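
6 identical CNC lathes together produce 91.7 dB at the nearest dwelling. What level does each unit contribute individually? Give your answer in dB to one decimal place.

83.9 dB

For N identical incoherent sources L_total = L₁ + 10·log₁₀ N, so L₁ = 91.7 − 10·log₁₀(6) = 91.7 − 7.782.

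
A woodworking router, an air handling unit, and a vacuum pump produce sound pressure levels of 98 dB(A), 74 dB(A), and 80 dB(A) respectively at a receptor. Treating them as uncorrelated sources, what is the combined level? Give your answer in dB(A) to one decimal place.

98.1 dB(A)

For uncorrelated sources the intensities add, so convert each level to linear form, sum, and take 10·log₁₀ of the total.
Σ 10^(L/10) = 10^(98/10) + 10^(74/10) + 10^(80/10) = 6.435e+09.
L_total = 10·log₁₀(6.435e+09) = 98.09 dB(A).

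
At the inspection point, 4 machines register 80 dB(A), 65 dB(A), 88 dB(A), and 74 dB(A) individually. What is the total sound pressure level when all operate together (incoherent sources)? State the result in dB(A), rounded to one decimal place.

Incoherent sources combine by intensity addition: L_total = 10·log₁₀(Σ 10^(L_i/10)).
Σ 10^(L/10) = 10^(80/10) + 10^(65/10) + 10^(88/10) + 10^(74/10) = 7.592e+08.
L_total = 10·log₁₀(7.592e+08) = 88.80 dB(A).

88.8 dB(A)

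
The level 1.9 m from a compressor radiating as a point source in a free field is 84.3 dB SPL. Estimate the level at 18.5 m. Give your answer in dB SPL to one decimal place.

64.5 dB SPL

Point-source attenuation: ΔL = 20·log₁₀(r₂/r₁) = 20·log₁₀(18.5/1.9) = 19.768 dB.
L₂ = 84.3 − 20·log₁₀(18.5/1.9) = 84.3 − 19.768 = 64.53 dB SPL.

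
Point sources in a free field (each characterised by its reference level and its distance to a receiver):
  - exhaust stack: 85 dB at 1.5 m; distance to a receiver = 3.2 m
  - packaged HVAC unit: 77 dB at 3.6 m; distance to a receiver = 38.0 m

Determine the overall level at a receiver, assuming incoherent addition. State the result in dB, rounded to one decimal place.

First find each source's level at the receiver (point-source: −20·log₁₀(r/r_ref)), then combine on an intensity basis.
exhaust stack: 85 − 20·log₁₀(3.2/1.5) = 85 − 6.58 = 78.42 dB.
packaged HVAC unit: 77 − 20·log₁₀(38.0/3.6) = 77 − 20.47 = 56.53 dB.
Σ 10^(L/10) = 6.993e+07 → L_total = 10·log₁₀(6.993e+07) = 78.45 dB.

78.4 dB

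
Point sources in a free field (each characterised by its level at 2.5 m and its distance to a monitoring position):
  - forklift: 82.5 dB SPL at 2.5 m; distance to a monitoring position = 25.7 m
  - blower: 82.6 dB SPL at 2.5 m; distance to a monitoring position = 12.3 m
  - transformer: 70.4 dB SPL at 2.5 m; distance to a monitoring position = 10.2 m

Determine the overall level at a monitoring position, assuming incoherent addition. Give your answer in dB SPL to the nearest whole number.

70 dB SPL

First find each source's level at the receiver (point-source: −20·log₁₀(r/r_ref)), then combine on an intensity basis.
forklift: 82.5 − 20·log₁₀(25.7/2.5) = 82.5 − 20.24 = 62.26 dB SPL.
blower: 82.6 − 20·log₁₀(12.3/2.5) = 82.6 − 13.84 = 68.76 dB SPL.
transformer: 70.4 − 20·log₁₀(10.2/2.5) = 70.4 − 12.21 = 58.19 dB SPL.
Σ 10^(L/10) = 9.859e+06 → L_total = 10·log₁₀(9.859e+06) = 69.94 dB SPL.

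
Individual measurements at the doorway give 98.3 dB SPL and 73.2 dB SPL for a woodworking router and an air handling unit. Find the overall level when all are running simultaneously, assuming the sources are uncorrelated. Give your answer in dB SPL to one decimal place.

For uncorrelated sources the intensities add, so convert each level to linear form, sum, and take 10·log₁₀ of the total.
Σ 10^(L/10) = 10^(98.3/10) + 10^(73.2/10) = 6.782e+09.
L_total = 10·log₁₀(6.782e+09) = 98.31 dB SPL.

98.3 dB SPL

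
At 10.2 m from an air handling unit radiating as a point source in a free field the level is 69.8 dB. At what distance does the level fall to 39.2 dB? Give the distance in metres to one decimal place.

345.6 m

Point-source spreading drops the level by 20·log₁₀(r₂/r₁); inverting, r₂/r₁ = 10^(ΔL/20).
r₂ = 10.2·10^((69.8−39.2)/20) = 10.2·10^(30.6/20) = 345.62 m.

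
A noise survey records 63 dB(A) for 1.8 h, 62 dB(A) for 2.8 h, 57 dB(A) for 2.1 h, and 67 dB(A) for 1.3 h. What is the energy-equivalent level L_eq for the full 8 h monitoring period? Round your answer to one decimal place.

L_eq = 10·log₁₀[(1/T)·Σ tᵢ·10^(Lᵢ/10)] with T = 8 h.
Σ tᵢ·10^(Lᵢ/10) = 1.8·10^(63/10) + 2.8·10^(62/10) + 2.1·10^(57/10) + 1.3·10^(67/10) = 1.560e+07.
L_eq = 10·log₁₀(1.560e+07/8) = 62.90 dB(A).

62.9 dB(A)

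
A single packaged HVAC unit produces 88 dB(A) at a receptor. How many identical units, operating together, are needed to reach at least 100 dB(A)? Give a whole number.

N identical sources give L₁ + 10·log₁₀ N, so require 10·log₁₀ N ≥ 100 − 88 = 12.0 dB.
N ≥ 10^(12.0/10) = 15.849, so N = 16.

16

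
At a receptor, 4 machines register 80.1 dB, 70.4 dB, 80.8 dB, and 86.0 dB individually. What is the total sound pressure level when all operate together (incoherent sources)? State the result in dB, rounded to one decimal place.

88.0 dB

For uncorrelated sources the intensities add, so convert each level to linear form, sum, and take 10·log₁₀ of the total.
Σ 10^(L/10) = 10^(80.1/10) + 10^(70.4/10) + 10^(80.8/10) + 10^(86.0/10) = 6.316e+08.
L_total = 10·log₁₀(6.316e+08) = 88.00 dB.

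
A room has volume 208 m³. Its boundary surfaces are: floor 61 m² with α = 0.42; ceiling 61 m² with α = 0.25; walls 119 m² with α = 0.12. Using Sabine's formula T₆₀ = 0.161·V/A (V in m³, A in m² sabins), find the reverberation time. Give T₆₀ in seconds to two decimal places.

A = Σ Sᵢαᵢ = 61·0.42 + 61·0.25 + 119·0.12 = 55.15 m².
T₆₀ = 0.161·V/A = 0.161·208/55.15 = 0.607 s.

0.61 s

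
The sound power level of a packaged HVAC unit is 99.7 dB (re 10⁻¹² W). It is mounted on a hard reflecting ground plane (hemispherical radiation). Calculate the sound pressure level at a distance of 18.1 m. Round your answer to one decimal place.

The power spreads over a hemisphere of area 2π·r², so L_p = L_w − 10·log₁₀(2π·r²).
2π·r² = 2058 m², 10·log₁₀ of that is 33.135 dB.
L_p = 99.7 − 33.135 = 66.56 dB.

66.6 dB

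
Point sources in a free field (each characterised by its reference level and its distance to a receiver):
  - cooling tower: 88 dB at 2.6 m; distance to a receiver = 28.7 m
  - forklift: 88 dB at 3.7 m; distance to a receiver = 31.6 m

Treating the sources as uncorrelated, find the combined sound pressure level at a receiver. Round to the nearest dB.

Propagate each source to the receiver with L = L_ref − 20·log₁₀(r/r_ref), then add intensities.
cooling tower: 88 − 20·log₁₀(28.7/2.6) = 88 − 20.86 = 67.14 dB.
forklift: 88 − 20·log₁₀(31.6/3.7) = 88 − 18.63 = 69.37 dB.
Σ 10^(L/10) = 1.383e+07 → L_total = 10·log₁₀(1.383e+07) = 71.41 dB.

71 dB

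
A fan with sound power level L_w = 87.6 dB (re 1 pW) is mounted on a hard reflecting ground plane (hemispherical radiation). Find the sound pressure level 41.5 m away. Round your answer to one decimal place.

The power spreads over a hemisphere of area 2π·r², so L_p = L_w − 10·log₁₀(2π·r²).
2π·r² = 1.082e+04 m², 10·log₁₀ of that is 40.343 dB.
L_p = 87.6 − 40.343 = 47.26 dB.

47.3 dB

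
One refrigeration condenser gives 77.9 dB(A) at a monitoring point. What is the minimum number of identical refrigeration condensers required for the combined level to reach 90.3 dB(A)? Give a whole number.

N identical sources give L₁ + 10·log₁₀ N, so require 10·log₁₀ N ≥ 90.3 − 77.9 = 12.4 dB.
N ≥ 10^(12.4/10) = 17.378, so N = 18.

18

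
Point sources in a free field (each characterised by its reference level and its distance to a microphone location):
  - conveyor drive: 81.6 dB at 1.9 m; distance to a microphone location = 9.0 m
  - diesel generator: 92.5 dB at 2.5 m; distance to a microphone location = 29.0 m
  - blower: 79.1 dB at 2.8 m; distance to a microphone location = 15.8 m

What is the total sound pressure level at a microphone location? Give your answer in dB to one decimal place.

First find each source's level at the receiver (point-source: −20·log₁₀(r/r_ref)), then combine on an intensity basis.
conveyor drive: 81.6 − 20·log₁₀(9.0/1.9) = 81.6 − 13.51 = 68.09 dB.
diesel generator: 92.5 − 20·log₁₀(29.0/2.5) = 92.5 − 21.29 = 71.21 dB.
blower: 79.1 − 20·log₁₀(15.8/2.8) = 79.1 − 15.03 = 64.07 dB.
Σ 10^(L/10) = 2.221e+07 → L_total = 10·log₁₀(2.221e+07) = 73.47 dB.

73.5 dB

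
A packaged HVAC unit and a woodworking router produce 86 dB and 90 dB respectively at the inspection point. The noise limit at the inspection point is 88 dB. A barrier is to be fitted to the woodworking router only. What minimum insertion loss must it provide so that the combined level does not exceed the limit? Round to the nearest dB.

Everything except the woodworking router sums to 10^(86/10) = 3.981e+08 in linear terms, 86.00 dB.
To meet 88 dB overall, the treated woodworking router may contribute at most 10^(88/10) − 3.981e+08 = 2.329e+08, i.e. 83.67 dB.
So the woodworking router must be reduced from 90 to 83.67 dB: IL = 6.33 dB.

6 dB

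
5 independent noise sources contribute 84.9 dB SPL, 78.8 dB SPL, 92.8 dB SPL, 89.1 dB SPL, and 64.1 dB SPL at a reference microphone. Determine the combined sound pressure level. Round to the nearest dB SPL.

95 dB SPL

Incoherent sources combine by intensity addition: L_total = 10·log₁₀(Σ 10^(L_i/10)).
Σ 10^(L/10) = 10^(84.9/10) + 10^(78.8/10) + 10^(92.8/10) + 10^(89.1/10) + 10^(64.1/10) = 3.106e+09.
L_total = 10·log₁₀(3.106e+09) = 94.92 dB SPL.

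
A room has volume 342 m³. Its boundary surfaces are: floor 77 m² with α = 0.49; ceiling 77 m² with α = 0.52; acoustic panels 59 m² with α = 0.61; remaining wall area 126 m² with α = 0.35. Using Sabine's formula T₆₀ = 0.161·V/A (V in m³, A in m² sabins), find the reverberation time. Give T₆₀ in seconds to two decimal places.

0.35 s

A = Σ Sᵢαᵢ = 77·0.49 + 77·0.52 + 59·0.61 + 126·0.35 = 157.86 m².
T₆₀ = 0.161 × 342 / 157.86 = 0.349 s.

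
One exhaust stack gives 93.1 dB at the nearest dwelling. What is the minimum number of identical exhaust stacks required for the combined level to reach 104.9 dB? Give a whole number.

16

Need L₁ + 10·log₁₀ N ≥ 104.9, i.e. log₁₀ N ≥ 1.18.
N ≥ 10^(11.8/10) = 15.136, so N = 16.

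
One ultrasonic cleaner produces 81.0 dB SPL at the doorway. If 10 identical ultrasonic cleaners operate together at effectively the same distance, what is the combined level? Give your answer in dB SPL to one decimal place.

91.0 dB SPL

With 10 equal, uncorrelated contributions the intensity is 10× that of one unit, giving a rise of 10·log₁₀ 10.
L_total = 81.0 + 10·log₁₀(10) = 81.0 + 10.000 = 91.00 dB SPL.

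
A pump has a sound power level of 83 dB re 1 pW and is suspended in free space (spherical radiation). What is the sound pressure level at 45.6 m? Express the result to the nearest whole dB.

The power spreads over a sphere of area 4π·r², so L_p = L_w − 10·log₁₀(4π·r²).
4π·r² = 2.613e+04 m², 10·log₁₀ of that is 44.171 dB.
L_p = 83 − 44.171 = 38.83 dB.

39 dB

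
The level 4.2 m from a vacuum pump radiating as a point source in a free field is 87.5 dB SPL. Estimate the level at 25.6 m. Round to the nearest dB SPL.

72 dB SPL

For a point source, L₂ = L₁ − 20·log₁₀(r₂/r₁).
L₂ = 87.5 − 20·log₁₀(25.6/4.2) = 87.5 − 15.700 = 71.80 dB SPL.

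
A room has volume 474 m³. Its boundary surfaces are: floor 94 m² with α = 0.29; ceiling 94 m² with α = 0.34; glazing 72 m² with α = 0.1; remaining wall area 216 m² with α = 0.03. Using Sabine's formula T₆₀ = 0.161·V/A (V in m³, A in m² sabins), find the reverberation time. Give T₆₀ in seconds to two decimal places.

1.05 s

Summing Sᵢαᵢ: 94·0.29 + 94·0.34 + 72·0.1 + 216·0.03 = 72.90 m².
T₆₀ = 0.161·V/A = 0.161·474/72.90 = 1.047 s.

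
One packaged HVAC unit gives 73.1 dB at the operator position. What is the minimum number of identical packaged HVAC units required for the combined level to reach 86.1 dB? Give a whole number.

20

N identical sources give L₁ + 10·log₁₀ N, so require 10·log₁₀ N ≥ 86.1 − 73.1 = 13.0 dB.
N ≥ 10^(13.0/10) = 19.953, so N = 20.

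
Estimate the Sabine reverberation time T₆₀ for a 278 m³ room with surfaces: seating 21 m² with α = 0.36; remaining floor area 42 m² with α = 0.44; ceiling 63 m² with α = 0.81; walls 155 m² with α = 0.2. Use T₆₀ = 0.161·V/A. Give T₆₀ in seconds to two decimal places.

Summing Sᵢαᵢ: 21·0.36 + 42·0.44 + 63·0.81 + 155·0.2 = 108.07 m².
T₆₀ = 0.161 × 278 / 108.07 = 0.414 s.

0.41 s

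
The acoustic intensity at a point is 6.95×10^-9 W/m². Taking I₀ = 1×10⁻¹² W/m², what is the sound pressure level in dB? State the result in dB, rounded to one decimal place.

38.4 dB

L = 10·log₁₀(I/I₀) = 10·log₁₀(6.95×10^-9/10⁻¹²) = 10·log₁₀(6.95×10^3).
L = 10·(0.8420 + 3) = 38.42 dB.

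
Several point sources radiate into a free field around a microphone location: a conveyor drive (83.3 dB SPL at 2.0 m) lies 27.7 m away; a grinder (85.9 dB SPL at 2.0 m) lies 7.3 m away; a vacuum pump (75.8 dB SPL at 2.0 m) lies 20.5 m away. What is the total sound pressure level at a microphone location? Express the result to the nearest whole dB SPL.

75 dB SPL

Apply inverse-square spreading to bring every level to the receiver, then sum 10^(L/10).
conveyor drive: 83.3 − 20·log₁₀(27.7/2.0) = 83.3 − 22.83 = 60.47 dB SPL.
grinder: 85.9 − 20·log₁₀(7.3/2.0) = 85.9 − 11.25 = 74.65 dB SPL.
vacuum pump: 75.8 − 20·log₁₀(20.5/2.0) = 75.8 − 20.21 = 55.59 dB SPL.
Σ 10^(L/10) = 3.068e+07 → L_total = 10·log₁₀(3.068e+07) = 74.87 dB SPL.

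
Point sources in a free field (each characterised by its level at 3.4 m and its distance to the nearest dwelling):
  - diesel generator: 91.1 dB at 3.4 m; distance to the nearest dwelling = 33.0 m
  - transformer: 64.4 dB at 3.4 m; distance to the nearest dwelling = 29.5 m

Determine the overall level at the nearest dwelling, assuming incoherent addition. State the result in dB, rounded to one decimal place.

Propagate each source to the receiver with L = L_ref − 20·log₁₀(r/r_ref), then add intensities.
diesel generator: 91.1 − 20·log₁₀(33.0/3.4) = 91.1 − 19.74 = 71.36 dB.
transformer: 64.4 − 20·log₁₀(29.5/3.4) = 64.4 − 18.77 = 45.63 dB.
Σ 10^(L/10) = 1.371e+07 → L_total = 10·log₁₀(1.371e+07) = 71.37 dB.

71.4 dB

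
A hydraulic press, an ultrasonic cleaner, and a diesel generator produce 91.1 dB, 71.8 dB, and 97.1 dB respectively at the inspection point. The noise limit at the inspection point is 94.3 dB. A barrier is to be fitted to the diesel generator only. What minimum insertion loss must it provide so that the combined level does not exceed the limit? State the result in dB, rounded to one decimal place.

Fixed contribution from the other sources: Σ 10^(L/10) = 10^(91.1/10) + 10^(71.8/10) = 1.303e+09 (91.15 dB).
To meet 94.3 dB overall, the treated diesel generator may contribute at most 10^(94.3/10) − 1.303e+09 = 1.388e+09, i.e. 91.42 dB.
Required insertion loss = 97.1 − 91.42 = 5.68 dB.

5.7 dB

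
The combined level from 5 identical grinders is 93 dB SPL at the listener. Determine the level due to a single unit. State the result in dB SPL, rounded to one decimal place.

86.0 dB SPL

5 equal contributions raise the level by 10·log₁₀ 5 = 6.990 dB, so each unit alone gives 93 − 6.990.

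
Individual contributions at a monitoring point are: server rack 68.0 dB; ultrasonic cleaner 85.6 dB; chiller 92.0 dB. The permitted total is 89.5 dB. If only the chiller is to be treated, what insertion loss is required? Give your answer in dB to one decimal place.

Fixed contribution from the other sources: Σ 10^(L/10) = 10^(68.0/10) + 10^(85.6/10) = 3.694e+08 (85.67 dB).
The limit corresponds to 10^(89.5/10) = 8.913e+08; subtracting the fixed part leaves 5.219e+08 for the chiller, i.e. 87.18 dB.
So the chiller must be reduced from 92.0 to 87.18 dB: IL = 4.82 dB.

4.8 dB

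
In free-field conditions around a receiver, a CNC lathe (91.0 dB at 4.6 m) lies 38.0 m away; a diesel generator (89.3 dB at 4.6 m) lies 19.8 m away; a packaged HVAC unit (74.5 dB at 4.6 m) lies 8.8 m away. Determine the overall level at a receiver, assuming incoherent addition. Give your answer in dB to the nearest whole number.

79 dB

Propagate each source to the receiver with L = L_ref − 20·log₁₀(r/r_ref), then add intensities.
CNC lathe: 91.0 − 20·log₁₀(38.0/4.6) = 91.0 − 18.34 = 72.66 dB.
diesel generator: 89.3 − 20·log₁₀(19.8/4.6) = 89.3 − 12.68 = 76.62 dB.
packaged HVAC unit: 74.5 − 20·log₁₀(8.8/4.6) = 74.5 − 5.63 = 68.87 dB.
Σ 10^(L/10) = 7.209e+07 → L_total = 10·log₁₀(7.209e+07) = 78.58 dB.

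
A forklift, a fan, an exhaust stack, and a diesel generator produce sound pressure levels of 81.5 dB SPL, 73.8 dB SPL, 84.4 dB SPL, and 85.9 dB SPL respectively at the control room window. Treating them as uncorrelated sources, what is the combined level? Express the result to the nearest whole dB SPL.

89 dB SPL

Incoherent sources combine by intensity addition: L_total = 10·log₁₀(Σ 10^(L_i/10)).
Σ 10^(L/10) = 10^(81.5/10) + 10^(73.8/10) + 10^(84.4/10) + 10^(85.9/10) = 8.297e+08.
L_total = 10·log₁₀(8.297e+08) = 89.19 dB SPL.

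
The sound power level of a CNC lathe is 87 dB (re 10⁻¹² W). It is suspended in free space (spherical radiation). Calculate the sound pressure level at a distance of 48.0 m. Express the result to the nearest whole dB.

42 dB

The power spreads over a sphere of area 4π·r², so L_p = L_w − 10·log₁₀(4π·r²).
4π·r² = 2.895e+04 m², 10·log₁₀ of that is 44.617 dB.
L_p = 87 − 44.617 = 42.38 dB.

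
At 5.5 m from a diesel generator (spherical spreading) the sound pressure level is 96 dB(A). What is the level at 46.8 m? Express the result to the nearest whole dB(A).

77 dB(A)

Point-source attenuation: ΔL = 20·log₁₀(r₂/r₁) = 20·log₁₀(46.8/5.5) = 18.598 dB.
L₂ = 96 − 20·log₁₀(46.8/5.5) = 96 − 18.598 = 77.40 dB(A).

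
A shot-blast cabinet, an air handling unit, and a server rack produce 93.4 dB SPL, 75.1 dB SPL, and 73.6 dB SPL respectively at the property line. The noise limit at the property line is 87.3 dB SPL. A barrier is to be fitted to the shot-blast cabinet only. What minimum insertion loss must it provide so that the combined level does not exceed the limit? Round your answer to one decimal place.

Everything except the shot-blast cabinet sums to 10^(75.1/10) + 10^(73.6/10) = 5.527e+07 in linear terms, 77.42 dB SPL.
The limit corresponds to 10^(87.3/10) = 5.370e+08; subtracting the fixed part leaves 4.818e+08 for the shot-blast cabinet, i.e. 86.83 dB SPL.
Required insertion loss = 93.4 − 86.83 = 6.57 dB.

6.6 dB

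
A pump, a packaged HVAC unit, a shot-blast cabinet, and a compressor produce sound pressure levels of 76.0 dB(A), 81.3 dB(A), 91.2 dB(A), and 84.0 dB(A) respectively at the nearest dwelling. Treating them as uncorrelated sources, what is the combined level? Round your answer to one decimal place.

For uncorrelated sources the intensities add, so convert each level to linear form, sum, and take 10·log₁₀ of the total.
Σ 10^(L/10) = 10^(76.0/10) + 10^(81.3/10) + 10^(91.2/10) + 10^(84.0/10) = 1.744e+09.
L_total = 10·log₁₀(1.744e+09) = 92.42 dB(A).

92.4 dB(A)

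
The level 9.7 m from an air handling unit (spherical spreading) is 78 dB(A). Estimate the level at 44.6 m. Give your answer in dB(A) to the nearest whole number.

Point-source attenuation: ΔL = 20·log₁₀(r₂/r₁) = 20·log₁₀(44.6/9.7) = 13.251 dB.
L₂ = 78 − 20·log₁₀(44.6/9.7) = 78 − 13.251 = 64.75 dB(A).

65 dB(A)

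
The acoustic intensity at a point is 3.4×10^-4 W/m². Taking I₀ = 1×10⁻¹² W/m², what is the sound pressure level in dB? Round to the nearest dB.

I/I₀ = 3.4×10^-4/10⁻¹² = 3.4×10^8, and L = 10·log₁₀(I/I₀).
L = 10·(0.5315 + 8) = 85.31 dB.

85 dB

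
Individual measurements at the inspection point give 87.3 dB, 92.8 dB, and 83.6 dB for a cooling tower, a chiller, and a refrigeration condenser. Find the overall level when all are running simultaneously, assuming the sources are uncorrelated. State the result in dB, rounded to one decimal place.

Incoherent sources combine by intensity addition: L_total = 10·log₁₀(Σ 10^(L_i/10)).
Σ 10^(L/10) = 10^(87.3/10) + 10^(92.8/10) + 10^(83.6/10) = 2.672e+09.
L_total = 10·log₁₀(2.672e+09) = 94.27 dB.

94.3 dB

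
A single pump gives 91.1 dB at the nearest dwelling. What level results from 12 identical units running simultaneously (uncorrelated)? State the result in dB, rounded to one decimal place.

101.9 dB

N identical incoherent sources raise the level by 10·log₁₀ N.
L_total = 91.1 + 10·log₁₀(12) = 91.1 + 10.792 = 101.89 dB.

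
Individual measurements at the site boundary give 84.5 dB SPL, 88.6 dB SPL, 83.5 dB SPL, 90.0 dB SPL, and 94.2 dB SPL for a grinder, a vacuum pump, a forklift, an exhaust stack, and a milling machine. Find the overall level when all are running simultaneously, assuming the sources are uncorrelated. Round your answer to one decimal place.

96.9 dB SPL

For uncorrelated sources the intensities add, so convert each level to linear form, sum, and take 10·log₁₀ of the total.
Σ 10^(L/10) = 10^(84.5/10) + 10^(88.6/10) + 10^(83.5/10) + 10^(90.0/10) + 10^(94.2/10) = 4.860e+09.
L_total = 10·log₁₀(4.860e+09) = 96.87 dB SPL.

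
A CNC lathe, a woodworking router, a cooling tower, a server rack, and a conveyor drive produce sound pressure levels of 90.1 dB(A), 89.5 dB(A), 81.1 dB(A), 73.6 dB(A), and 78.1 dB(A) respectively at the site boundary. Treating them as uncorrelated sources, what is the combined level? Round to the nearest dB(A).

93 dB(A)

Incoherent sources combine by intensity addition: L_total = 10·log₁₀(Σ 10^(L_i/10)).
Σ 10^(L/10) = 10^(90.1/10) + 10^(89.5/10) + 10^(81.1/10) + 10^(73.6/10) + 10^(78.1/10) = 2.131e+09.
L_total = 10·log₁₀(2.131e+09) = 93.29 dB(A).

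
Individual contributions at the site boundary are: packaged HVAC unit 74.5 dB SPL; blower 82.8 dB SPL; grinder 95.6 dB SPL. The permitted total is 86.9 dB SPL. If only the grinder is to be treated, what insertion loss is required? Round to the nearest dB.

11 dB

The untreated sources together contribute 10^(74.5/10) + 10^(82.8/10) = 2.187e+08, i.e. 83.40 dB SPL.
To meet 86.9 dB SPL overall, the treated grinder may contribute at most 10^(86.9/10) − 2.187e+08 = 2.710e+08, i.e. 84.33 dB SPL.
So the grinder must be reduced from 95.6 to 84.33 dB SPL: IL = 11.27 dB.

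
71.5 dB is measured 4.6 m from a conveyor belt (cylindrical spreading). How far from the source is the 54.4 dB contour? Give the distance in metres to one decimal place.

For a line source L₁ − L₂ = 10·log₁₀(r₂/r₁), so r₂ = r₁·10^((L₁−L₂)/10).
r₂ = 4.6·10^((71.5−54.4)/10) = 4.6·10^(17.1/10) = 235.92 m.

235.9 m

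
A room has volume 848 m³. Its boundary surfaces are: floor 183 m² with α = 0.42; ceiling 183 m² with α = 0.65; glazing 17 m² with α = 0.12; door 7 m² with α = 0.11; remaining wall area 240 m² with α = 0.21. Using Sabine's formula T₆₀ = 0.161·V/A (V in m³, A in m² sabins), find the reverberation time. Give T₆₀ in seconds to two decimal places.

Summing Sᵢαᵢ: 183·0.42 + 183·0.65 + 17·0.12 + 7·0.11 + 240·0.21 = 249.02 m².
T₆₀ = 0.161·V/A = 0.161·848/249.02 = 0.548 s.

0.55 s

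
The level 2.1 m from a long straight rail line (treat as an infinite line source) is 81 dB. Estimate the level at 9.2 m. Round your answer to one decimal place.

74.6 dB

For a line source, L₂ = L₁ − 10·log₁₀(r₂/r₁).
L₂ = 81 − 10·log₁₀(9.2/2.1) = 81 − 6.416 = 74.58 dB.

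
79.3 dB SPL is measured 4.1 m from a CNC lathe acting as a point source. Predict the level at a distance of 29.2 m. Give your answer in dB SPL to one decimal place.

Spherical spreading from a point source gives a 20·log₁₀(r₂/r₁) drop.
L₂ = 79.3 − 20·log₁₀(29.2/4.1) = 79.3 − 17.052 = 62.25 dB SPL.

62.2 dB SPL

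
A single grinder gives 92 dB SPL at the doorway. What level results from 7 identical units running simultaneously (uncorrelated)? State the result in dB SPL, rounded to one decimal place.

100.5 dB SPL

L_total = L₁ + 10·log₁₀ N for N identical incoherent sources.
L_total = 92 + 10·log₁₀(7) = 92 + 8.451 = 100.45 dB SPL.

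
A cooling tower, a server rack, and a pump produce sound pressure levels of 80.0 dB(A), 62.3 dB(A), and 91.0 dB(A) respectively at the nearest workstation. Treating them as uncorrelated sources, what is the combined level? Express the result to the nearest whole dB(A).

91 dB(A)

For uncorrelated sources the intensities add, so convert each level to linear form, sum, and take 10·log₁₀ of the total.
Σ 10^(L/10) = 10^(80.0/10) + 10^(62.3/10) + 10^(91.0/10) = 1.361e+09.
L_total = 10·log₁₀(1.361e+09) = 91.34 dB(A).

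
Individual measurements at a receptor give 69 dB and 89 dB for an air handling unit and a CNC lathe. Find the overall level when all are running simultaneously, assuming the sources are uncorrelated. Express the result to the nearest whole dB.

89 dB

For uncorrelated sources the intensities add, so convert each level to linear form, sum, and take 10·log₁₀ of the total.
Σ 10^(L/10) = 10^(69/10) + 10^(89/10) = 8.023e+08.
L_total = 10·log₁₀(8.023e+08) = 89.04 dB.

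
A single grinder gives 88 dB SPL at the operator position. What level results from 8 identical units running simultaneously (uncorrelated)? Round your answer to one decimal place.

97.0 dB SPL

With 8 equal, uncorrelated contributions the intensity is 8× that of one unit, giving a rise of 10·log₁₀ 8.
L_total = 88 + 10·log₁₀(8) = 88 + 9.031 = 97.03 dB SPL.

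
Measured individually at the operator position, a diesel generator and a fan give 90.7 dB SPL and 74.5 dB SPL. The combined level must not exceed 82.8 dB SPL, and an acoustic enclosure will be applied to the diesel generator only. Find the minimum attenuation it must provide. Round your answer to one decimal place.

Fixed contribution from the other source: Σ 10^(L/10) = 10^(74.5/10) = 2.818e+07 (74.50 dB SPL).
The limit corresponds to 10^(82.8/10) = 1.905e+08; subtracting the fixed part leaves 1.624e+08 for the diesel generator, i.e. 82.10 dB SPL.
Required insertion loss = 90.7 − 82.10 = 8.60 dB.

8.6 dB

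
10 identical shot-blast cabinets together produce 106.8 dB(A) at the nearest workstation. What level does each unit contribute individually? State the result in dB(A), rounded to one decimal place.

10 equal contributions raise the level by 10·log₁₀ 10 = 10.000 dB, so each unit alone gives 106.8 − 10.000.

96.8 dB(A)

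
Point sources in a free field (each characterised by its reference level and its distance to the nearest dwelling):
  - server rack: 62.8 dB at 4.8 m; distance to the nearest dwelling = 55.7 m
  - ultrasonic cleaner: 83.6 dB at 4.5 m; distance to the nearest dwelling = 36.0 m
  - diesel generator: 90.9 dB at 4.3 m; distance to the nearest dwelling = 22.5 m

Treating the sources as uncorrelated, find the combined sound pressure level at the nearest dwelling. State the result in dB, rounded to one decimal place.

Propagate each source to the receiver with L = L_ref − 20·log₁₀(r/r_ref), then add intensities.
server rack: 62.8 − 20·log₁₀(55.7/4.8) = 62.8 − 21.29 = 41.51 dB.
ultrasonic cleaner: 83.6 − 20·log₁₀(36.0/4.5) = 83.6 − 18.06 = 65.54 dB.
diesel generator: 90.9 − 20·log₁₀(22.5/4.3) = 90.9 − 14.37 = 76.53 dB.
Σ 10^(L/10) = 4.853e+07 → L_total = 10·log₁₀(4.853e+07) = 76.86 dB.

76.9 dB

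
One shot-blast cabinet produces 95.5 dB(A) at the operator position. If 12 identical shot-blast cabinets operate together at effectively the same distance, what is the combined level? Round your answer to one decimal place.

106.3 dB(A)

N identical incoherent sources raise the level by 10·log₁₀ N.
L_total = 95.5 + 10·log₁₀(12) = 95.5 + 10.792 = 106.29 dB(A).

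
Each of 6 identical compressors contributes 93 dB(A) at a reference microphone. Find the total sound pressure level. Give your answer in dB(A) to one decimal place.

100.8 dB(A)

N identical incoherent sources raise the level by 10·log₁₀ N.
L_total = 93 + 10·log₁₀(6) = 93 + 7.782 = 100.78 dB(A).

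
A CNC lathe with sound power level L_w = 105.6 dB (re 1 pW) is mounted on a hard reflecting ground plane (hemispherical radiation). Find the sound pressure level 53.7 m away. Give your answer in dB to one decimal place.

The power spreads over a hemisphere of area 2π·r², so L_p = L_w − 10·log₁₀(2π·r²).
2π·r² = 1.812e+04 m², 10·log₁₀ of that is 42.581 dB.
L_p = 105.6 − 42.581 = 63.02 dB.

63.0 dB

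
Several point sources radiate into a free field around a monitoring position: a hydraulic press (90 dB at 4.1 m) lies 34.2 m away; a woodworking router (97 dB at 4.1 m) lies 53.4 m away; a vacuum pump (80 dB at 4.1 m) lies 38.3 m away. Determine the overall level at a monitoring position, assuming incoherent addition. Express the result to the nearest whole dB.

77 dB

Propagate each source to the receiver with L = L_ref − 20·log₁₀(r/r_ref), then add intensities.
hydraulic press: 90 − 20·log₁₀(34.2/4.1) = 90 − 18.42 = 71.58 dB.
woodworking router: 97 − 20·log₁₀(53.4/4.1) = 97 − 22.30 = 74.70 dB.
vacuum pump: 80 − 20·log₁₀(38.3/4.1) = 80 − 19.41 = 60.59 dB.
Σ 10^(L/10) = 4.506e+07 → L_total = 10·log₁₀(4.506e+07) = 76.54 dB.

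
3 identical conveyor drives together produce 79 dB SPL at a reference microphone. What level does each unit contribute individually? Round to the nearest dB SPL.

74 dB SPL

Dividing the total intensity by 3 lowers the level by 10·log₁₀ 3 = 4.771 dB: L₁ = 79 − 4.771.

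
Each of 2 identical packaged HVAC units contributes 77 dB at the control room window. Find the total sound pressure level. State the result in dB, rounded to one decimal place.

80.0 dB

N identical incoherent sources raise the level by 10·log₁₀ N.
L_total = 77 + 10·log₁₀(2) = 77 + 3.010 = 80.01 dB.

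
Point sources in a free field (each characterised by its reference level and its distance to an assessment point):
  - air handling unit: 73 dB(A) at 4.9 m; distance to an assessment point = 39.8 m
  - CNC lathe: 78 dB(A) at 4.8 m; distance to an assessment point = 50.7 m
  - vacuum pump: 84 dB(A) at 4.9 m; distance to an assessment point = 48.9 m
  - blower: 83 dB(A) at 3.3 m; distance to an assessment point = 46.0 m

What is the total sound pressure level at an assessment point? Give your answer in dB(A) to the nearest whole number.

66 dB(A)

Propagate each source to the receiver with L = L_ref − 20·log₁₀(r/r_ref), then add intensities.
air handling unit: 73 − 20·log₁₀(39.8/4.9) = 73 − 18.19 = 54.81 dB(A).
CNC lathe: 78 − 20·log₁₀(50.7/4.8) = 78 − 20.48 = 57.52 dB(A).
vacuum pump: 84 − 20·log₁₀(48.9/4.9) = 84 − 19.98 = 64.02 dB(A).
blower: 83 − 20·log₁₀(46.0/3.3) = 83 − 22.88 = 60.12 dB(A).
Σ 10^(L/10) = 4.417e+06 → L_total = 10·log₁₀(4.417e+06) = 66.45 dB(A).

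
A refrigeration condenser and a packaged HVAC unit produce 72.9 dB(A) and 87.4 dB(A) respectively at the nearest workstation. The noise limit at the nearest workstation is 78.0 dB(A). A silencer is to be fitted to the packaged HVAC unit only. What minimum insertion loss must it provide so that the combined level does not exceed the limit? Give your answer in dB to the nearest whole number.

Everything except the packaged HVAC unit sums to 10^(72.9/10) = 1.950e+07 in linear terms, 72.90 dB(A).
To meet 78.0 dB(A) overall, the treated packaged HVAC unit may contribute at most 10^(78.0/10) − 1.950e+07 = 4.360e+07, i.e. 76.39 dB(A).
So the packaged HVAC unit must be reduced from 87.4 to 76.39 dB(A): IL = 11.01 dB.

11 dB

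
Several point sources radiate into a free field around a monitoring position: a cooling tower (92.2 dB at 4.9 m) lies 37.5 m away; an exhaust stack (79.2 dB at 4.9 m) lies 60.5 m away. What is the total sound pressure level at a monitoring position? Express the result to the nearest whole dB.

Apply inverse-square spreading to bring every level to the receiver, then sum 10^(L/10).
cooling tower: 92.2 − 20·log₁₀(37.5/4.9) = 92.2 − 17.68 = 74.52 dB.
exhaust stack: 79.2 − 20·log₁₀(60.5/4.9) = 79.2 − 21.83 = 57.37 dB.
Σ 10^(L/10) = 2.888e+07 → L_total = 10·log₁₀(2.888e+07) = 74.61 dB.

75 dB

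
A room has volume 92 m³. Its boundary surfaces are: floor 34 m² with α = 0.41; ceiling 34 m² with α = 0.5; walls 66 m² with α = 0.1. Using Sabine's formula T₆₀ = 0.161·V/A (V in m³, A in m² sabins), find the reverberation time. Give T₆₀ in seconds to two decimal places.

A = Σ Sᵢαᵢ = 34·0.41 + 34·0.5 + 66·0.1 = 37.54 m².
T₆₀ = 0.161·V/A = 0.161·92/37.54 = 0.395 s.

0.39 s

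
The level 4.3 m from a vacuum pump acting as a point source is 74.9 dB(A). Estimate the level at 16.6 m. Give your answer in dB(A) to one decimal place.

For a point source, L₂ = L₁ − 20·log₁₀(r₂/r₁).
L₂ = 74.9 − 20·log₁₀(16.6/4.3) = 74.9 − 11.733 = 63.17 dB(A).

63.2 dB(A)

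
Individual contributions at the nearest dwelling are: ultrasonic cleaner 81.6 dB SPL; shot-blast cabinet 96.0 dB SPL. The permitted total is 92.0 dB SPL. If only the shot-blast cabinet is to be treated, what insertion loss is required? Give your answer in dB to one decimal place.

4.4 dB

Everything except the shot-blast cabinet sums to 10^(81.6/10) = 1.445e+08 in linear terms, 81.60 dB SPL.
To meet 92.0 dB SPL overall, the treated shot-blast cabinet may contribute at most 10^(92.0/10) − 1.445e+08 = 1.440e+09, i.e. 91.58 dB SPL.
Required insertion loss = 96.0 − 91.58 = 4.42 dB.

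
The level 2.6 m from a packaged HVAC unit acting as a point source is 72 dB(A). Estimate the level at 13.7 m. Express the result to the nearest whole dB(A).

Spherical spreading from a point source gives a 20·log₁₀(r₂/r₁) drop.
L₂ = 72 − 20·log₁₀(13.7/2.6) = 72 − 14.435 = 57.57 dB(A).

58 dB(A)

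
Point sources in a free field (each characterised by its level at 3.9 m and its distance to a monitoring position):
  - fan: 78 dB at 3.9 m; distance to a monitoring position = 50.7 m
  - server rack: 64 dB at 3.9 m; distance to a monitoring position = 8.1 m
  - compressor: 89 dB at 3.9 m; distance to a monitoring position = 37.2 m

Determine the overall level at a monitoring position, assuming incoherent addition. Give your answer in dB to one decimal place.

Apply inverse-square spreading to bring every level to the receiver, then sum 10^(L/10).
fan: 78 − 20·log₁₀(50.7/3.9) = 78 − 22.28 = 55.72 dB.
server rack: 64 − 20·log₁₀(8.1/3.9) = 64 − 6.35 = 57.65 dB.
compressor: 89 − 20·log₁₀(37.2/3.9) = 89 − 19.59 = 69.41 dB.
Σ 10^(L/10) = 9.686e+06 → L_total = 10·log₁₀(9.686e+06) = 69.86 dB.

69.9 dB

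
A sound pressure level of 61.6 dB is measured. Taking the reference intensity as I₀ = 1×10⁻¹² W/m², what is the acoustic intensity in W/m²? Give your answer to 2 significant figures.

L = 10·log₁₀(I/I₀) ⇒ I = I₀·10^(L/10) = 10⁻¹² × 10^6.16.

1.4e-06 W/m²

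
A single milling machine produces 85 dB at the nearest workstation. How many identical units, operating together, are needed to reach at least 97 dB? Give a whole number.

16

N identical sources give L₁ + 10·log₁₀ N, so require 10·log₁₀ N ≥ 97 − 85 = 12.0 dB.
N ≥ 10^(12.0/10) = 15.849, so N = 16.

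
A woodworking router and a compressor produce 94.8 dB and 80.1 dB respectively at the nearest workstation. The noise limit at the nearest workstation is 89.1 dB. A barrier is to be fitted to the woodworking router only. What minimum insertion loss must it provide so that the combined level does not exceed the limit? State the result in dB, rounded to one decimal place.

Everything except the woodworking router sums to 10^(80.1/10) = 1.023e+08 in linear terms, 80.10 dB.
To meet 89.1 dB overall, the treated woodworking router may contribute at most 10^(89.1/10) − 1.023e+08 = 7.105e+08, i.e. 88.52 dB.
So the woodworking router must be reduced from 94.8 to 88.52 dB: IL = 6.28 dB.

6.3 dB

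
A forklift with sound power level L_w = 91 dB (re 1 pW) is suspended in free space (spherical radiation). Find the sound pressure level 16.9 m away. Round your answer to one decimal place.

The power spreads over a sphere of area 4π·r², so L_p = L_w − 10·log₁₀(4π·r²).
4π·r² = 3589 m², 10·log₁₀ of that is 35.550 dB.
L_p = 91 − 35.550 = 55.45 dB.

55.5 dB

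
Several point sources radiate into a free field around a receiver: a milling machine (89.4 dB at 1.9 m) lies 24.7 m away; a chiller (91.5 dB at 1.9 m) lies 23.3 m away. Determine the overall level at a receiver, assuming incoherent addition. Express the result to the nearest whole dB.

72 dB

Apply inverse-square spreading to bring every level to the receiver, then sum 10^(L/10).
milling machine: 89.4 − 20·log₁₀(24.7/1.9) = 89.4 − 22.28 = 67.12 dB.
chiller: 91.5 − 20·log₁₀(23.3/1.9) = 91.5 − 21.77 = 69.73 dB.
Σ 10^(L/10) = 1.455e+07 → L_total = 10·log₁₀(1.455e+07) = 71.63 dB.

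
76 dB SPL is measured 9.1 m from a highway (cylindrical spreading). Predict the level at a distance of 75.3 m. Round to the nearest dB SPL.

67 dB SPL

Cylindrical spreading from a line source gives a 10·log₁₀(r₂/r₁) drop.
L₂ = 76 − 10·log₁₀(75.3/9.1) = 76 − 9.178 = 66.82 dB SPL.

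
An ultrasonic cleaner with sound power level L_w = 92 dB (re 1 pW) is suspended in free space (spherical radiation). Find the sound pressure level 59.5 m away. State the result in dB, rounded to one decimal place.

The power spreads over a sphere of area 4π·r², so L_p = L_w − 10·log₁₀(4π·r²).
4π·r² = 4.449e+04 m², 10·log₁₀ of that is 46.482 dB.
L_p = 92 − 46.482 = 45.52 dB.

45.5 dB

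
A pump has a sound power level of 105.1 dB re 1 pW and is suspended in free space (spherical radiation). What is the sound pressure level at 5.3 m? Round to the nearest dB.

80 dB

Free-field spherical radiation: L_p = L_w − 10·log₁₀(4π·r²), r = 5.3 m.
4π·r² = 353 m², 10·log₁₀ of that is 25.478 dB.
L_p = 105.1 − 25.478 = 79.62 dB.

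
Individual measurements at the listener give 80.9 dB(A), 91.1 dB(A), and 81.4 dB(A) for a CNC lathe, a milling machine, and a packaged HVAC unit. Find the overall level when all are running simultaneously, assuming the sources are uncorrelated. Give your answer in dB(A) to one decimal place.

For uncorrelated sources the intensities add, so convert each level to linear form, sum, and take 10·log₁₀ of the total.
Σ 10^(L/10) = 10^(80.9/10) + 10^(91.1/10) + 10^(81.4/10) = 1.549e+09.
L_total = 10·log₁₀(1.549e+09) = 91.90 dB(A).

91.9 dB(A)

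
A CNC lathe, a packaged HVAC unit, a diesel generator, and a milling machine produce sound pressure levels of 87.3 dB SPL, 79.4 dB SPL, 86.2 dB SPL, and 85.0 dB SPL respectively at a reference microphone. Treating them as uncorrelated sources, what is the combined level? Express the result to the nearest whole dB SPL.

For uncorrelated sources the intensities add, so convert each level to linear form, sum, and take 10·log₁₀ of the total.
Σ 10^(L/10) = 10^(87.3/10) + 10^(79.4/10) + 10^(86.2/10) + 10^(85.0/10) = 1.357e+09.
L_total = 10·log₁₀(1.357e+09) = 91.33 dB SPL.

91 dB SPL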